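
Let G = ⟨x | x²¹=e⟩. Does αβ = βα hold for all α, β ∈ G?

G has a single generator, so G is cyclic and hence abelian.

Answer: Yes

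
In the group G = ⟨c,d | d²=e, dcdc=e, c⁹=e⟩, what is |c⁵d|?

Compute successive powers until reaching e:
  (c⁵d)¹ = c⁵d, (c⁵d)² = e.
The smallest positive k with (c⁵d)ᵏ = e is 2.

Answer: 2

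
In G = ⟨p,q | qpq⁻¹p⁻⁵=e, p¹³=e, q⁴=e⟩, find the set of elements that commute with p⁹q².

⟨p⁹q²⟩ ⊆ C_G(p⁹q²) since powers of p⁹q² commute with p⁹q²; so |C_G(p⁹q²)| ≥ |⟨p⁹q²⟩| = 2.
By orbit–stabilizer, |C_G(p⁹q²)| = |G| / |conj. class of p⁹q²| = 52 / 13 = 4.
The 4 elements commuting with p⁹q² are {e, pq³, p⁸q, p⁹q²}.

Answer: {e, pq³, p⁸q, p⁹q²}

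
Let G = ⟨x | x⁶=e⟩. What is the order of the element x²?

Compute successive powers until reaching e:
  (x²)¹ = x², (x²)² = x⁴, (x²)³ = e.
The smallest positive k with (x²)ᵏ = e is 3.

Answer: 3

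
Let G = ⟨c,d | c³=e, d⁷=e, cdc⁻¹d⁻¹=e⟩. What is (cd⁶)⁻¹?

The order of (cd⁶) is 21 (smallest k with (cd⁶)ᵏ = e), so (cd⁶)⁻¹ = (cd⁶)²⁰ = c²d.
Check: (cd⁶) · (c²d) → (cd⁶) · c² = d⁶;   (d⁶) · d = e, giving e as required.

Answer: c²d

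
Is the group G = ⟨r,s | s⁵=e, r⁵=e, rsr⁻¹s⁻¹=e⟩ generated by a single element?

|G| = 25, but the maximum element order in G is 5 < 25. No single element generates all of G, so G is not cyclic.

Answer: No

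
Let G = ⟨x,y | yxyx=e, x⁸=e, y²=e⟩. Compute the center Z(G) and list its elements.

An element z ∈ Z(G) iff z commutes with every generator.
For example x⁴ is central: (x⁴)·x = x⁵ = x·(x⁴); (x⁴)·y = x⁴y = y·(x⁴).
Whereas x ∉ Z(G) since x·y = xy ≠ x⁷y = y·x.
Checking each of the 16 elements this way gives Z(G) = {e, x⁴}, of order 2.

Answer: {e, x⁴}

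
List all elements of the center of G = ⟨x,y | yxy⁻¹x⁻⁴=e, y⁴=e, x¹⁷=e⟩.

An element z ∈ Z(G) iff z commutes with every generator.
For example e is central: e·x = x = x·e; e·y = y = y·e.
Whereas x ∉ Z(G) since x·y = xy ≠ x⁴y = y·x.
Checking each of the 68 elements this way gives Z(G) = {e}, of order 1.

Answer: {e}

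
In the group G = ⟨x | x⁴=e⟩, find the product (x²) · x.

Compute (x²) · x by multiplying left to right and reducing via the relations at each step:
  (x²) · x = x³

Answer: x³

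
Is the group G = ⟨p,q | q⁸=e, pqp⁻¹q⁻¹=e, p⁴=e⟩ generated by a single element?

|G| = 32, but the maximum element order in G is 8 < 32. No single element generates all of G, so G is not cyclic.

Answer: No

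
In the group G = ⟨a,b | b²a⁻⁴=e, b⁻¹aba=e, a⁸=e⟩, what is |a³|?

Compute successive powers until reaching e:
  (a³)¹ = a³, (a³)² = a⁶, (a³)³ = a, (a³)⁴ = a⁴, (a³)⁵ = a⁷, (a³)⁶ = a², (a³)⁷ = a⁵, (a³)⁸ = e.
The smallest positive k with (a³)ᵏ = e is 8.

Answer: 8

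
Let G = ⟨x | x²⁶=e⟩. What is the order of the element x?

Compute successive powers until reaching e:
  x¹ = x, x² = x², x³ = x³, x⁴ = x⁴, x⁵ = x⁵, x⁶ = x⁶, x⁷ = x⁷, x⁸ = x⁸, x⁹ = x⁹, x¹⁰ = x¹⁰, x¹¹ = x¹¹, x¹² = x¹², x¹³ = x¹³, x¹⁴ = x¹⁴, x¹⁵ = x¹⁵, x¹⁶ = x¹⁶, x¹⁷ = x¹⁷, x¹⁸ = x¹⁸, x¹⁹ = x¹⁹, x²⁰ = x²⁰, x²¹ = x²¹, x²² = x²², x²³ = x²³, x²⁴ = x²⁴, x²⁵ = x²⁵, x²⁶ = e.
The smallest positive k with xᵏ = e is 26.

Answer: 26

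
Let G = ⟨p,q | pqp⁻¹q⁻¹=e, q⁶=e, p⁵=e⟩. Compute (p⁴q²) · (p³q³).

Compute (p⁴q²) · (p³q³) by multiplying left to right and reducing via the relations at each step:
  (p⁴q²) · p³ = p²q²
  (p²q²) · q³ = p²q⁵

Answer: p²q⁵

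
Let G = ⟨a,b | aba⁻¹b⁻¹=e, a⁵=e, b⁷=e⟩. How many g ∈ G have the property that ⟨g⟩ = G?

G is cyclic of order 35. An element generates G iff its order is 35, and a cyclic group of order 35 has exactly φ(35) = 24 such elements.

Answer: 24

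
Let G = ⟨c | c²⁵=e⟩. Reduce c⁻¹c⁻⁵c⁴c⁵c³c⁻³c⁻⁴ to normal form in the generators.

Multiply left to right, reducing at each step:
  (c²⁴) · c⁻⁵ = c¹⁹
  (c¹⁹) · c⁴ = c²³
  (c²³) · c⁵ = c³
  (c³) · c³ = c⁶
  (c⁶) · c⁻³ = c³
  (c³) · c⁻⁴ = c²⁴

Answer: c²⁴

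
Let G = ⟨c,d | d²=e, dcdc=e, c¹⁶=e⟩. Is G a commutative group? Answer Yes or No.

c·d = cd but d·c = c¹⁵d, so c·d ≠ d·c and G is not abelian.

Answer: No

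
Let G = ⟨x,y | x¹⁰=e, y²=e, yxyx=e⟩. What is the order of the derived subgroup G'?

G' = [G, G] is generated by all commutators. The generator-pair commutators are: [x, y] = x².
The subgroup they normally generate is {e, x², x⁴, x⁶, x⁸}, of order 5.
Check: |G/G'| = 20/5 = 4 is the order of the abelianisation.

Answer: 5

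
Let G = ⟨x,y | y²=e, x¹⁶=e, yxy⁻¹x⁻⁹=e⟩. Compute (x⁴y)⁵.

Compute successive powers of (x⁴y), reducing at each step:
  (x⁴y)²: (x⁴y) · x⁴ = x⁸y;   (x⁸y) · y = x⁸
  (x⁴y)³: (x⁸) · x⁴ = x¹²;   (x¹²) · y = x¹²y
  (x⁴y)⁴: (x¹²y) · x⁴ = y;   y · y = e
  (x⁴y)⁵: e · x⁴ = x⁴;   (x⁴) · y = x⁴y

Answer: x⁴y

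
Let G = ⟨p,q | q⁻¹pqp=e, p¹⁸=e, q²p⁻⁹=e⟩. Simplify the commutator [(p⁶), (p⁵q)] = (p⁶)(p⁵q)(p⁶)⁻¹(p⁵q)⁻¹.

[(p⁶), (p⁵q)] = (p⁶)·(p⁵q)·(p⁶)⁻¹·(p⁵q)⁻¹.
  (p⁶) · (p⁵q) = p²q⁻¹
  (p²q⁻¹) · (p¹²) = p⁸q⁻¹
  (p⁸q⁻¹) · (p⁵q⁻¹) = p¹²

Answer: p¹²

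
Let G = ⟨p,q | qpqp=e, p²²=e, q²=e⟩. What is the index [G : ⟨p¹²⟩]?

First find ord(p¹²) by computing successive powers:
  (p¹²)¹ = p¹², (p¹²)² = p², (p¹²)³ = p¹⁴, (p¹²)⁴ = p⁴, (p¹²)⁵ = p¹⁶, (p¹²)⁶ = p⁶, (p¹²)⁷ = p¹⁸, (p¹²)⁸ = p⁸, (p¹²)⁹ = p²⁰, (p¹²)¹⁰ = p¹⁰, (p¹²)¹¹ = e.
So |⟨p¹²⟩| = ord(p¹²) = 11. With |G| = 44, by Lagrange [G : ⟨p¹²⟩] = 44/11 = 4.

Answer: 4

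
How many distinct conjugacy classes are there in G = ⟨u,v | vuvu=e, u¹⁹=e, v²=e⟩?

The conjugacy classes (representative and size) are:
  [e] (size 1), [u¹⁸] (size 2), [u²] (size 2), [u¹⁶] (size 2), [u⁴] (size 2), [u¹⁴] (size 2), [u¹³] (size 2), [u¹²] (size 2), [u⁸] (size 2), [u⁹] (size 2), [v] (size 19).
Class equation: 1 + 2 + 2 + 2 + 2 + 2 + 2 + 2 + 2 + 2 + 19 = 38 = |G|. So G has 11 conjugacy classes.

Answer: 11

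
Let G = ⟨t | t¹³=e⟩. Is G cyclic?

|G| = 13. The element t has order 13 (its powers give 13 distinct elements), so ⟨t⟩ = G and G is cyclic.

Answer: Yes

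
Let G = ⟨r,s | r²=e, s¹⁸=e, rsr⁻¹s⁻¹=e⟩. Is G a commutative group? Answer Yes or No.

Each pair of generators commutes: r·s = rs = s·r. Since the generators pairwise commute, every element of G commutes with every other, so G is abelian.

Answer: Yes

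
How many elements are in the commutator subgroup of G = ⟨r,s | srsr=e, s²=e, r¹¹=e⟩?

G' = [G, G] is generated by all commutators. The generator-pair commutators are: [r, s] = r².
The subgroup they normally generate is {e, r, r², r³, r⁴, r⁵, r⁶, r⁷, r⁸, r⁹, r¹⁰}, of order 11.
Check: |G/G'| = 22/11 = 2 is the order of the abelianisation.

Answer: 11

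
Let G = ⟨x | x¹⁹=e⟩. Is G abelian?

G has a single generator, so G is cyclic and hence abelian.

Answer: Yes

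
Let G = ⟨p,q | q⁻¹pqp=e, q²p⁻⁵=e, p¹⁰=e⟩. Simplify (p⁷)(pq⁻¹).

Compute (p⁷) · (pq⁻¹) by multiplying left to right and reducing via the relations at each step:
  (p⁷) · p = p⁸
  (p⁸) · q⁻¹ = p³q

Answer: p³q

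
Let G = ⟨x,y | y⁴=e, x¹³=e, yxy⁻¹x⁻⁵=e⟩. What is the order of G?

Enumerate words in the generators, reducing via the relations: the distinct elements are
  {e, x, y, xy, x², x³, x⁴, x⁵, x⁶, x⁷, x⁸, x⁹, y², y³, xy², xy³, x²y, x³y, x¹², x¹¹, x¹⁰, x⁴y, x⁵y, x⁶y, x⁷y, x⁸y, x⁹y, x²y², x²y³, x³y², x³y³, x¹²y, x¹¹y, x¹⁰y, x⁴y², x⁴y³, x⁵y², x⁵y³, x⁶y², x⁶y³, x⁷y², x⁷y³, x⁸y², x⁸y³, x⁹y², x⁹y³, x¹²y², x¹²y³, x¹¹y², x¹¹y³, x¹⁰y², x¹⁰y³}.
No further products give new elements, so |G| = 52.

Answer: 52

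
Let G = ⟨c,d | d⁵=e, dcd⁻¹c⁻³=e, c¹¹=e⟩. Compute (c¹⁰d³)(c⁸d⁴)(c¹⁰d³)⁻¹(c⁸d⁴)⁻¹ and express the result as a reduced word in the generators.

[(c¹⁰d³), (c⁸d⁴)] = (c¹⁰d³)·(c⁸d⁴)·(c¹⁰d³)⁻¹·(c⁸d⁴)⁻¹.
  (c¹⁰d³) · (c⁸d⁴) = c⁶d²
  (c⁶d²) · (c⁹d²) = c¹⁰d⁴
  (c¹⁰d⁴) · (c⁹d) = c²

Answer: c²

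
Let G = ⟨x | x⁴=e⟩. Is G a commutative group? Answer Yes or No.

G has a single generator, so G is cyclic and hence abelian.

Answer: Yes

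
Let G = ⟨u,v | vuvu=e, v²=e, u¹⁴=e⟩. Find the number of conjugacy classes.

The conjugacy classes (representative and size) are:
  [e] (size 1), [u¹³] (size 2), [u²] (size 2), [u³] (size 2), [u¹⁰] (size 2), [u⁵] (size 2), [u⁸] (size 2), [u⁷] (size 1), [u⁶v] (size 7), [u⁹v] (size 7).
Class equation: 1 + 2 + 2 + 2 + 2 + 2 + 2 + 1 + 7 + 7 = 28 = |G|. So G has 10 conjugacy classes.

Answer: 10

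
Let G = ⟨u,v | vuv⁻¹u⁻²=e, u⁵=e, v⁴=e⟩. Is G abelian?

u·v = uv but v·u = u²v, so u·v ≠ v·u and G is not abelian.

Answer: No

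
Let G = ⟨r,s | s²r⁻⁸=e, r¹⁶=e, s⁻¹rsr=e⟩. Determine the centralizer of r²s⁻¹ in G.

⟨r²s⁻¹⟩ ⊆ C_G(r²s⁻¹) since powers of r²s⁻¹ commute with r²s⁻¹; so |C_G(r²s⁻¹)| ≥ |⟨r²s⁻¹⟩| = 4.
By orbit–stabilizer, |C_G(r²s⁻¹)| = |G| / |conj. class of r²s⁻¹| = 32 / 8 = 4.
The 4 elements commuting with r²s⁻¹ are {e, r⁸, r²s, r²s⁻¹}.

Answer: {e, r⁸, r²s, r²s⁻¹}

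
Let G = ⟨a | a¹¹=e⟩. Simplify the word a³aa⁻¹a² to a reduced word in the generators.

Multiply left to right, reducing at each step:
  (a³) · a = a⁴
  (a⁴) · a⁻¹ = a³
  (a³) · a² = a⁵

Answer: a⁵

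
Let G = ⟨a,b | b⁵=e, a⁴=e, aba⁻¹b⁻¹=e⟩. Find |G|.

Enumerate words in the generators, reducing via the relations: the distinct elements are
  {a, b, e, ab, a², a³, b², b³, b⁴, ab², ab³, ab⁴, a²b, a³b, a²b², a²b³, a²b⁴, a³b², a³b³, a³b⁴}.
No further products give new elements, so |G| = 20.

Answer: 20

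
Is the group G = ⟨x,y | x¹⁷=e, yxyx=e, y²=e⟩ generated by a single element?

Every cyclic group is abelian. But x·y = xy while y·x = x¹⁶y, so x·y ≠ y·x and G is not abelian. Hence G is not cyclic.

Answer: No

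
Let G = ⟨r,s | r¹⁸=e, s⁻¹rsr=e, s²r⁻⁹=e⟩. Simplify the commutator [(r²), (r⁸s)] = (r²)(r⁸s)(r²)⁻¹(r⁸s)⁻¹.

[(r²), (r⁸s)] = (r²)·(r⁸s)·(r²)⁻¹·(r⁸s)⁻¹.
  (r²) · (r⁸s) = rs⁻¹
  (rs⁻¹) · (r¹⁶) = r³s⁻¹
  (r³s⁻¹) · (r⁸s⁻¹) = r⁴

Answer: r⁴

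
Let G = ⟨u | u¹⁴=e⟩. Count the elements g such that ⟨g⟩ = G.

G is cyclic of order 14. An element generates G iff its order is 14, and a cyclic group of order 14 has exactly φ(14) = 6 such elements.

Answer: 6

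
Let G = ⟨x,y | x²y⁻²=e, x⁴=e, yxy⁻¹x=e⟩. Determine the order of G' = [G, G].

G' = [G, G] is generated by all commutators. The generator-pair commutators are: [x, y] = x².
The subgroup they normally generate is {e, x²}, of order 2.
Check: |G/G'| = 8/2 = 4 is the order of the abelianisation.

Answer: 2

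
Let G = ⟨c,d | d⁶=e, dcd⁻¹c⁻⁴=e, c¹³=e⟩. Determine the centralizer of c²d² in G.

⟨c²d²⟩ ⊆ C_G(c²d²) since powers of c²d² commute with c²d²; so |C_G(c²d²)| ≥ |⟨c²d²⟩| = 3.
By orbit–stabilizer, |C_G(c²d²)| = |G| / |conj. class of c²d²| = 78 / 13 = 6.
The 6 elements commuting with c²d² are {e, c²d², c³d, c⁸d⁴, c⁹d⁵, c¹¹d³}.

Answer: {e, c²d², c³d, c⁸d⁴, c⁹d⁵, c¹¹d³}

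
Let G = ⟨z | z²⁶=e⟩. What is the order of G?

G is generated by a single element, so G is cyclic. The relator gives z²⁶ = e and no smaller power is forced to be e, so the 26 powers {e, z, z², z³, z⁴, z⁵, z⁶, z⁷, z⁸, z⁹, z²², z²³, z²¹, z²⁰, z²⁴, z²⁵, z¹², z¹³, z¹¹, z¹⁰, z¹⁴, z¹⁵, z¹⁶, z¹⁷, z¹⁸, z¹⁹} are distinct. Hence |G| = 26.

Answer: 26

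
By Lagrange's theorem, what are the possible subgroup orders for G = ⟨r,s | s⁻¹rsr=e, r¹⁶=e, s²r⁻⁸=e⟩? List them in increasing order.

|G| = 32 = 2⁵. By Lagrange's theorem the order of any subgroup divides 32; the divisors of 32 are 1, 2, 4, 8, 16, 32.

Answer: 1, 2, 4, 8, 16, 32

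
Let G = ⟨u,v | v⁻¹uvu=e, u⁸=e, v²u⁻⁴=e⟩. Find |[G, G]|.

G' = [G, G] is generated by all commutators. The generator-pair commutators are: [u, v] = u².
The subgroup they normally generate is {e, u², u⁴, u⁶}, of order 4.
Check: |G/G'| = 16/4 = 4 is the order of the abelianisation.

Answer: 4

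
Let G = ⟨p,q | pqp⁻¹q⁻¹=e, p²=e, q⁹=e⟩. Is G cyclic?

|G| = 18. The element pq has order 18 (its powers give 18 distinct elements), so ⟨pq⟩ = G and G is cyclic.

Answer: Yes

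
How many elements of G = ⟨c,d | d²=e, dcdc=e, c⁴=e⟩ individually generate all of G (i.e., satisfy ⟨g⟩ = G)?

⟨g⟩ = G would require ord(g) = |G| = 8, but the maximum element order in G is 4 < 8. So G is not cyclic and no single element generates it: the count is 0.

Answer: 0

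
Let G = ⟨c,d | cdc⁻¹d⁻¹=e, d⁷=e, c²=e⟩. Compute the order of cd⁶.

Compute successive powers until reaching e:
  (cd⁶)¹ = cd⁶, (cd⁶)² = d⁵, (cd⁶)³ = cd⁴, (cd⁶)⁴ = d³, (cd⁶)⁵ = cd², (cd⁶)⁶ = d, (cd⁶)⁷ = c, (cd⁶)⁸ = d⁶, (cd⁶)⁹ = cd⁵, (cd⁶)¹⁰ = d⁴, (cd⁶)¹¹ = cd³, (cd⁶)¹² = d², (cd⁶)¹³ = cd, (cd⁶)¹⁴ = e.
The smallest positive k with (cd⁶)ᵏ = e is 14.

Answer: 14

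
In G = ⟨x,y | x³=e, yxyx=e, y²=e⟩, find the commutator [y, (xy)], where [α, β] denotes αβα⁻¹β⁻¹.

[y, (xy)] = y·(xy)·y⁻¹·(xy)⁻¹.
  y · (xy) = x²
  (x²) · y = x²y
  (x²y) · (xy) = x

Answer: x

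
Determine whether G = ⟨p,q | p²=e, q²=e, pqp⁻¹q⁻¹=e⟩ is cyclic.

|G| = 4, but the maximum element order in G is 2 < 4. No single element generates all of G, so G is not cyclic.

Answer: No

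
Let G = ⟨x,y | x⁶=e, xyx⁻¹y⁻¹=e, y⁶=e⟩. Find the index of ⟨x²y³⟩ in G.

First find ord(x²y³) by computing successive powers:
  (x²y³)¹ = x²y³, (x²y³)² = x⁴, (x²y³)³ = y³, (x²y³)⁴ = x², (x²y³)⁵ = x⁴y³, (x²y³)⁶ = e.
So |⟨x²y³⟩| = ord(x²y³) = 6. With |G| = 36, by Lagrange [G : ⟨x²y³⟩] = 36/6 = 6.

Answer: 6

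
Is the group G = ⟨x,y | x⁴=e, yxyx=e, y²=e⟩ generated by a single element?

Every cyclic group is abelian. But x·y = xy while y·x = x³y, so x·y ≠ y·x and G is not abelian. Hence G is not cyclic.

Answer: No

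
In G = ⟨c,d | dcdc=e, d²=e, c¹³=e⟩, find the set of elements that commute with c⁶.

⟨c⁶⟩ ⊆ C_G(c⁶) since powers of c⁶ commute with c⁶; so |C_G(c⁶)| ≥ |⟨c⁶⟩| = 13.
By orbit–stabilizer, |C_G(c⁶)| = |G| / |conj. class of c⁶| = 26 / 2 = 13.
The 13 elements commuting with c⁶ are {e, c, c², c³, c⁴, c⁵, c⁶, c⁷, c⁸, c⁹, c¹⁰, c¹¹, c¹²}.

Answer: {e, c, c², c³, c⁴, c⁵, c⁶, c⁷, c⁸, c⁹, c¹⁰, c¹¹, c¹²}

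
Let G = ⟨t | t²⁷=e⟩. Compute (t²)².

Compute successive powers of (t²), reducing at each step:
  (t²)²: (t²) · t² = t⁴

Answer: t⁴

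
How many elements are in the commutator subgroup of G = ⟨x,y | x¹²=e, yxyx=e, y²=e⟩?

G' = [G, G] is generated by all commutators. The generator-pair commutators are: [x, y] = x².
The subgroup they normally generate is {e, x², x⁴, x⁶, x⁸, x¹⁰}, of order 6.
Check: |G/G'| = 24/6 = 4 is the order of the abelianisation.

Answer: 6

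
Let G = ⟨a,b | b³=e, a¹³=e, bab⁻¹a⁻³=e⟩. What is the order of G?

Enumerate words in the generators, reducing via the relations: the distinct elements are
  {a, b, e, ab, a², a³, a⁴, a⁵, a⁶, a⁷, a⁸, a⁹, b², ab², a²b, a³b, a¹², a¹¹, a¹⁰, a⁴b, a⁵b, a⁶b, a⁷b, a⁸b, a⁹b, a²b², a³b², a¹²b, a¹¹b, a¹⁰b, a⁴b², a⁵b², a⁶b², a⁷b², a⁸b², a⁹b², a¹²b², a¹¹b², a¹⁰b²}.
No further products give new elements, so |G| = 39.

Answer: 39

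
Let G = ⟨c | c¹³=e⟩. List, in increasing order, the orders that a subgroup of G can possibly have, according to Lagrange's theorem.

|G| = 13 = 13. By Lagrange's theorem the order of any subgroup divides 13; the divisors of 13 are 1, 13.

Answer: 1, 13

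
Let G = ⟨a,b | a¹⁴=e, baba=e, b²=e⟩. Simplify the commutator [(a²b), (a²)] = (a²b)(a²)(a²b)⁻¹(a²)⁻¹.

[(a²b), (a²)] = (a²b)·(a²)·(a²b)⁻¹·(a²)⁻¹.
  (a²b) · (a²) = b
  b · (a²b) = a¹²
  (a¹²) · (a¹²) = a¹⁰

Answer: a¹⁰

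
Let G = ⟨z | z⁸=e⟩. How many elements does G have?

G is generated by a single element, so G is cyclic. The relator gives z⁸ = e and no smaller power is forced to be e, so the 8 powers {e, z, z², z³, z⁴, z⁵, z⁶, z⁷} are distinct. Hence |G| = 8.

Answer: 8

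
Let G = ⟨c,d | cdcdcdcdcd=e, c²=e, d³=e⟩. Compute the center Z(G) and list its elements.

An element z ∈ Z(G) iff z commutes with every generator.
For example e is central: e·c = c = c·e; e·d = d = d·e.
Whereas c ∉ Z(G) since c·d = cd ≠ dc = d·c.
Checking each of the 60 elements this way gives Z(G) = {e}, of order 1.

Answer: {e}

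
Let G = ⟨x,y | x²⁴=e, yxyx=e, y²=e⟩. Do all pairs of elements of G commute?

x·y = xy but y·x = x²³y, so x·y ≠ y·x and G is not abelian.

Answer: No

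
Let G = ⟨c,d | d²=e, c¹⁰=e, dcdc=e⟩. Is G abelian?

c·d = cd but d·c = c⁹d, so c·d ≠ d·c and G is not abelian.

Answer: No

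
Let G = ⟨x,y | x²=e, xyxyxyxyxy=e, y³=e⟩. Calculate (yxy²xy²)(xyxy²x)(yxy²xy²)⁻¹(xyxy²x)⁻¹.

[(yxy²xy²), (xyxy²x)] = (yxy²xy²)·(xyxy²x)·(yxy²xy²)⁻¹·(xyxy²x)⁻¹.
  (yxy²xy²) · (xyxy²x) = y²xy²xyxy
  (y²xy²xyxy) · (yxyxy²) = xy²xyxy²xyx
  (xy²xyxy²xyx) · (xyxy²x) = yxyxy²

Answer: yxyxy²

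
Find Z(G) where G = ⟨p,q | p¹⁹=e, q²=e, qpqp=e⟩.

An element z ∈ Z(G) iff z commutes with every generator.
For example e is central: e·p = p = p·e; e·q = q = q·e.
Whereas p ∉ Z(G) since p·q = pq ≠ p¹⁸q = q·p.
Checking each of the 38 elements this way gives Z(G) = {e}, of order 1.

Answer: {e}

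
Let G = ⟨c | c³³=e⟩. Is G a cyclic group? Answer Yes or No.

|G| = 33. The element c has order 33 (its powers give 33 distinct elements), so ⟨c⟩ = G and G is cyclic.

Answer: Yes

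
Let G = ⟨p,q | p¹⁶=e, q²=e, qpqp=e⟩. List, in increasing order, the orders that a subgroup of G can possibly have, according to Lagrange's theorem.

|G| = 32 = 2⁵. By Lagrange's theorem the order of any subgroup divides 32; the divisors of 32 are 1, 2, 4, 8, 16, 32.

Answer: 1, 2, 4, 8, 16, 32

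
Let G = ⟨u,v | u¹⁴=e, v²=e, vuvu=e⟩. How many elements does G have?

Enumerate words in the generators, reducing via the relations: the distinct elements are
  {e, u, v, uv, u², u³, u⁴, u⁵, u⁶, u⁷, u⁸, u⁹, u²v, u³v, u¹², u¹³, u¹¹, u¹⁰, u⁴v, u⁵v, u⁶v, u⁷v, u⁸v, u⁹v, u¹²v, u¹³v, u¹¹v, u¹⁰v}.
No further products give new elements, so |G| = 28.

Answer: 28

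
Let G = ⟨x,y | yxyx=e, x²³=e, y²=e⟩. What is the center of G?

An element z ∈ Z(G) iff z commutes with every generator.
For example e is central: e·x = x = x·e; e·y = y = y·e.
Whereas x ∉ Z(G) since x·y = xy ≠ x²²y = y·x.
Checking each of the 46 elements this way gives Z(G) = {e}, of order 1.

Answer: {e}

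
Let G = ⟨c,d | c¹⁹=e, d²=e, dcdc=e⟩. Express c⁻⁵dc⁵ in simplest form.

Multiply left to right, reducing at each step:
  (c¹⁴) · d = c¹⁴d
  (c¹⁴d) · c⁵ = c⁹d

Answer: c⁹d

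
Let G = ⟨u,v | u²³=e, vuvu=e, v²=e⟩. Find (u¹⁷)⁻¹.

The order of (u¹⁷) is 23 (smallest k with (u¹⁷)ᵏ = e), so (u¹⁷)⁻¹ = (u¹⁷)²² = u⁶.
Check: (u¹⁷) · (u⁶) → (u¹⁷) · u⁶ = e, giving e as required.

Answer: u⁶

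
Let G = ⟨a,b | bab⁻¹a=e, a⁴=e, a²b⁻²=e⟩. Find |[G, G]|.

G' = [G, G] is generated by all commutators. The generator-pair commutators are: [a, b] = a².
The subgroup they normally generate is {e, a²}, of order 2.
Check: |G/G'| = 8/2 = 4 is the order of the abelianisation.

Answer: 2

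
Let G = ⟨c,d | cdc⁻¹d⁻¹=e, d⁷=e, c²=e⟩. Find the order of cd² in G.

Compute successive powers until reaching e:
  (cd²)¹ = cd², (cd²)² = d⁴, (cd²)³ = cd⁶, (cd²)⁴ = d, (cd²)⁵ = cd³, (cd²)⁶ = d⁵, (cd²)⁷ = c, (cd²)⁸ = d², (cd²)⁹ = cd⁴, (cd²)¹⁰ = d⁶, (cd²)¹¹ = cd, (cd²)¹² = d³, (cd²)¹³ = cd⁵, (cd²)¹⁴ = e.
The smallest positive k with (cd²)ᵏ = e is 14.

Answer: 14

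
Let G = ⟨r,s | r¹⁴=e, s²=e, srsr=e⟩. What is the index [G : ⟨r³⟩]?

First find ord(r³) by computing successive powers:
  (r³)¹ = r³, (r³)² = r⁶, (r³)³ = r⁹, (r³)⁴ = r¹², (r³)⁵ = r, (r³)⁶ = r⁴, (r³)⁷ = r⁷, (r³)⁸ = r¹⁰, (r³)⁹ = r¹³, (r³)¹⁰ = r², (r³)¹¹ = r⁵, (r³)¹² = r⁸, (r³)¹³ = r¹¹, (r³)¹⁴ = e.
So |⟨r³⟩| = ord(r³) = 14. With |G| = 28, by Lagrange [G : ⟨r³⟩] = 28/14 = 2.

Answer: 2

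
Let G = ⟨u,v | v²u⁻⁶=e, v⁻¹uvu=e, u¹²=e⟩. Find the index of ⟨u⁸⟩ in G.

First find ord(u⁸) by computing successive powers:
  (u⁸)¹ = u⁸, (u⁸)² = u⁴, (u⁸)³ = e.
So |⟨u⁸⟩| = ord(u⁸) = 3. With |G| = 24, by Lagrange [G : ⟨u⁸⟩] = 24/3 = 8.

Answer: 8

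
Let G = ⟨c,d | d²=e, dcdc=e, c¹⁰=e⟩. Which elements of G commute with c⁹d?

⟨c⁹d⟩ ⊆ C_G(c⁹d) since powers of c⁹d commute with c⁹d; so |C_G(c⁹d)| ≥ |⟨c⁹d⟩| = 2.
By orbit–stabilizer, |C_G(c⁹d)| = |G| / |conj. class of c⁹d| = 20 / 5 = 4.
The 4 elements commuting with c⁹d are {e, c⁵, c⁹d, c⁴d}.

Answer: {e, c⁵, c⁹d, c⁴d}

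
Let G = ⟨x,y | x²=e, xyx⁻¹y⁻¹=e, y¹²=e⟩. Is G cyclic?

|G| = 24, but the maximum element order in G is 12 < 24. No single element generates all of G, so G is not cyclic.

Answer: No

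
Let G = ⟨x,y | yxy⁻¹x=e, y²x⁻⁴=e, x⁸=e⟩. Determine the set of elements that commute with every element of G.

An element z ∈ Z(G) iff z commutes with every generator.
For example x⁴ is central: (x⁴)·x = x⁵ = x·(x⁴); (x⁴)·y = y⁻¹ = y·(x⁴).
Whereas x ∉ Z(G) since x·y = xy ≠ x³y⁻¹ = y·x.
Checking each of the 16 elements this way gives Z(G) = {e, x⁴}, of order 2.

Answer: {e, x⁴}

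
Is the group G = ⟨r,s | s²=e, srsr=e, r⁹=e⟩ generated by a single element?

Every cyclic group is abelian. But r·s = rs while s·r = r⁸s, so r·s ≠ s·r and G is not abelian. Hence G is not cyclic.

Answer: No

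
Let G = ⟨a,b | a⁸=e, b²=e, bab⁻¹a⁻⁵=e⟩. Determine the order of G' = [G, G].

G' = [G, G] is generated by all commutators. The generator-pair commutators are: [a, b] = a⁴.
The subgroup they normally generate is {e, a⁴}, of order 2.
Check: |G/G'| = 16/2 = 8 is the order of the abelianisation.

Answer: 2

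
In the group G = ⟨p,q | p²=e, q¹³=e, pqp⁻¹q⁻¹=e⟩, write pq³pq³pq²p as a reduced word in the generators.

Multiply left to right, reducing at each step:
  p · q³ = pq³
  (pq³) · p = q³
  (q³) · q³ = q⁶
  (q⁶) · p = pq⁶
  (pq⁶) · q² = pq⁸
  (pq⁸) · p = q⁸

Answer: q⁸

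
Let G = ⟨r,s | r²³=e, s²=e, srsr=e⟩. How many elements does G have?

Enumerate words in the generators, reducing via the relations: the distinct elements are
  {e, r, s, rs, r², r³, r⁴, r⁵, r⁶, r⁷, r⁸, r⁹, r²s, r²², r²¹, r²⁰, r³s, r¹², r¹³, r¹¹, r¹⁰, r¹⁴, r¹⁵, r¹⁶, r¹⁷, r¹⁸, r¹⁹, r⁴s, r⁵s, r⁶s, r⁷s, r⁸s, r⁹s, r²²s, r²¹s, r²⁰s, r¹²s, r¹³s, r¹¹s, r¹⁰s, r¹⁴s, r¹⁵s, r¹⁶s, r¹⁷s, r¹⁸s, r¹⁹s}.
No further products give new elements, so |G| = 46.

Answer: 46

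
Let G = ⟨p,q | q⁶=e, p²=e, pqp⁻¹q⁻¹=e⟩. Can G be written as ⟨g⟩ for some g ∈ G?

|G| = 12, but the maximum element order in G is 6 < 12. No single element generates all of G, so G is not cyclic.

Answer: No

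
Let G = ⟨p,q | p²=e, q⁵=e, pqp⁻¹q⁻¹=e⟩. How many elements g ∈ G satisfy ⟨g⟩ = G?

G is cyclic of order 10. An element generates G iff its order is 10, and a cyclic group of order 10 has exactly φ(10) = 4 such elements.

Answer: 4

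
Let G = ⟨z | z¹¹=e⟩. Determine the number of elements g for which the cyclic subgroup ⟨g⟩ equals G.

G is cyclic of order 11. An element generates G iff its order is 11, and a cyclic group of order 11 has exactly φ(11) = 10 such elements.

Answer: 10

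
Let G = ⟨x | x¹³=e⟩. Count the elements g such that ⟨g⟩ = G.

G is cyclic of order 13. An element generates G iff its order is 13, and a cyclic group of order 13 has exactly φ(13) = 12 such elements.

Answer: 12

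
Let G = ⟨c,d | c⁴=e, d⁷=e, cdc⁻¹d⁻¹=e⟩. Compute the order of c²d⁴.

Compute successive powers until reaching e:
  (c²d⁴)¹ = c²d⁴, (c²d⁴)² = d, (c²d⁴)³ = c²d⁵, (c²d⁴)⁴ = d², (c²d⁴)⁵ = c²d⁶, (c²d⁴)⁶ = d³, (c²d⁴)⁷ = c², (c²d⁴)⁸ = d⁴, (c²d⁴)⁹ = c²d, (c²d⁴)¹⁰ = d⁵, (c²d⁴)¹¹ = c²d², (c²d⁴)¹² = d⁶, (c²d⁴)¹³ = c²d³, (c²d⁴)¹⁴ = e.
The smallest positive k with (c²d⁴)ᵏ = e is 14.

Answer: 14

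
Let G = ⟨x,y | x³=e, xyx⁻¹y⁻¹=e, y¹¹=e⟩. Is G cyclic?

|G| = 33. The element xy has order 33 (its powers give 33 distinct elements), so ⟨xy⟩ = G and G is cyclic.

Answer: Yes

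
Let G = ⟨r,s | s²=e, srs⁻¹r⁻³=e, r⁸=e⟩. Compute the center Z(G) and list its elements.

An element z ∈ Z(G) iff z commutes with every generator.
For example r⁴ is central: (r⁴)·r = r⁵ = r·(r⁴); (r⁴)·s = r⁴s = s·(r⁴).
Whereas r ∉ Z(G) since r·s = rs ≠ r³s = s·r.
Checking each of the 16 elements this way gives Z(G) = {e, r⁴}, of order 2.

Answer: {e, r⁴}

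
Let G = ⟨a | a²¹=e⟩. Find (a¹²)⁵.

Compute successive powers of (a¹²), reducing at each step:
  (a¹²)²: (a¹²) · a¹² = a³
  (a¹²)³: (a³) · a¹² = a¹⁵
  (a¹²)⁴: (a¹⁵) · a¹² = a⁶
  (a¹²)⁵: (a⁶) · a¹² = a¹⁸

Answer: a¹⁸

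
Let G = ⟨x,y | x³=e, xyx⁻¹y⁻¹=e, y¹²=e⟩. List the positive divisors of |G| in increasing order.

|G| = 36 = 2² · 3². By Lagrange's theorem the order of any subgroup divides 36; the divisors of 36 are 1, 2, 3, 4, 6, 9, 12, 18, 36.

Answer: 1, 2, 3, 4, 6, 9, 12, 18, 36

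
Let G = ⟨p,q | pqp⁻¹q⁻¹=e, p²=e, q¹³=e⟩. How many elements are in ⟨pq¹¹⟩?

|⟨pq¹¹⟩| equals the order of pq¹¹. Compute successive powers until reaching e:
  (pq¹¹)¹ = pq¹¹, (pq¹¹)² = q⁹, (pq¹¹)³ = pq⁷, (pq¹¹)⁴ = q⁵, (pq¹¹)⁵ = pq³, (pq¹¹)⁶ = q, (pq¹¹)⁷ = pq¹², (pq¹¹)⁸ = q¹⁰, (pq¹¹)⁹ = pq⁸, (pq¹¹)¹⁰ = q⁶, (pq¹¹)¹¹ = pq⁴, (pq¹¹)¹² = q², (pq¹¹)¹³ = p, (pq¹¹)¹⁴ = q¹¹, (pq¹¹)¹⁵ = pq⁹, (pq¹¹)¹⁶ = q⁷, (pq¹¹)¹⁷ = pq⁵, (pq¹¹)¹⁸ = q³, (pq¹¹)¹⁹ = pq, (pq¹¹)²⁰ = q¹², (pq¹¹)²¹ = pq¹⁰, (pq¹¹)²² = q⁸, (pq¹¹)²³ = pq⁶, (pq¹¹)²⁴ = q⁴, (pq¹¹)²⁵ = pq², (pq¹¹)²⁶ = e.
The smallest positive k with (pq¹¹)ᵏ = e is 26, so |⟨pq¹¹⟩| = 26.

Answer: 26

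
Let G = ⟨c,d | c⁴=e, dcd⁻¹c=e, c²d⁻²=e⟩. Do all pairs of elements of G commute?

c·d = cd but d·c = cd⁻¹, so c·d ≠ d·c and G is not abelian.

Answer: No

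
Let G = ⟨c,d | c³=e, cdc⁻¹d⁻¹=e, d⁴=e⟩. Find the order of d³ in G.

Compute successive powers until reaching e:
  (d³)¹ = d³, (d³)² = d², (d³)³ = d, (d³)⁴ = e.
The smallest positive k with (d³)ᵏ = e is 4.

Answer: 4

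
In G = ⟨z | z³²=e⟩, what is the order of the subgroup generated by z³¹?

|⟨z³¹⟩| equals the order of z³¹. Compute successive powers until reaching e:
  (z³¹)¹ = z³¹, (z³¹)² = z³⁰, (z³¹)³ = z²⁹, (z³¹)⁴ = z²⁸, (z³¹)⁵ = z²⁷, (z³¹)⁶ = z²⁶, (z³¹)⁷ = z²⁵, (z³¹)⁸ = z²⁴, (z³¹)⁹ = z²³, (z³¹)¹⁰ = z²², (z³¹)¹¹ = z²¹, (z³¹)¹² = z²⁰, (z³¹)¹³ = z¹⁹, (z³¹)¹⁴ = z¹⁸, (z³¹)¹⁵ = z¹⁷, (z³¹)¹⁶ = z¹⁶, (z³¹)¹⁷ = z¹⁵, (z³¹)¹⁸ = z¹⁴, (z³¹)¹⁹ = z¹³, (z³¹)²⁰ = z¹², (z³¹)²¹ = z¹¹, (z³¹)²² = z¹⁰, (z³¹)²³ = z⁹, (z³¹)²⁴ = z⁸, (z³¹)²⁵ = z⁷, (z³¹)²⁶ = z⁶, (z³¹)²⁷ = z⁵, (z³¹)²⁸ = z⁴, (z³¹)²⁹ = z³, (z³¹)³⁰ = z², (z³¹)³¹ = z, (z³¹)³² = e.
The smallest positive k with (z³¹)ᵏ = e is 32, so |⟨z³¹⟩| = 32.

Answer: 32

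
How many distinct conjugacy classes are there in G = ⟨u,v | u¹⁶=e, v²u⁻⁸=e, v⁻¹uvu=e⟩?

The conjugacy classes (representative and size) are:
  [e] (size 1), [u] (size 2), [u¹⁴] (size 2), [u³] (size 2), [u¹²] (size 2), [u⁵] (size 2), [u¹⁰] (size 2), [u⁷] (size 2), [u⁸] (size 1), [u⁶v] (size 8), [u³v⁻¹] (size 8).
Class equation: 1 + 2 + 2 + 2 + 2 + 2 + 2 + 2 + 1 + 8 + 8 = 32 = |G|. So G has 11 conjugacy classes.

Answer: 11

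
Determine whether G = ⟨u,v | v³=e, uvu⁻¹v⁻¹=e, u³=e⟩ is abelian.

Each pair of generators commutes: u·v = uv = v·u. Since the generators pairwise commute, every element of G commutes with every other, so G is abelian.

Answer: Yes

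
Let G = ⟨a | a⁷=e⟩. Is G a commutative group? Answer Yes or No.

G has a single generator, so G is cyclic and hence abelian.

Answer: Yes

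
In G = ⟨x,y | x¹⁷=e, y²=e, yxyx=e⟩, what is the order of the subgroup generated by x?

|⟨x⟩| equals the order of x. Compute successive powers until reaching e:
  x¹ = x, x² = x², x³ = x³, x⁴ = x⁴, x⁵ = x⁵, x⁶ = x⁶, x⁷ = x⁷, x⁸ = x⁸, x⁹ = x⁹, x¹⁰ = x¹⁰, x¹¹ = x¹¹, x¹² = x¹², x¹³ = x¹³, x¹⁴ = x¹⁴, x¹⁵ = x¹⁵, x¹⁶ = x¹⁶, x¹⁷ = e.
The smallest positive k with xᵏ = e is 17, so |⟨x⟩| = 17.

Answer: 17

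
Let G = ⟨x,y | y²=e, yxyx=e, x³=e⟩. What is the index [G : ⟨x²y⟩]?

First find ord(x²y) by computing successive powers:
  (x²y)¹ = x²y, (x²y)² = e.
So |⟨x²y⟩| = ord(x²y) = 2. With |G| = 6, by Lagrange [G : ⟨x²y⟩] = 6/2 = 3.

Answer: 3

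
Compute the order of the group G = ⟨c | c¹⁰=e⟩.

G is generated by a single element, so G is cyclic. The relator gives c¹⁰ = e and no smaller power is forced to be e, so the 10 powers {c, e, c², c³, c⁴, c⁵, c⁶, c⁷, c⁸, c⁹} are distinct. Hence |G| = 10.

Answer: 10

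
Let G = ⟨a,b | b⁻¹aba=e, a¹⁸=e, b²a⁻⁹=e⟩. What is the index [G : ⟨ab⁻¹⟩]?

First find ord(ab⁻¹) by computing successive powers:
  (ab⁻¹)¹ = ab⁻¹, (ab⁻¹)² = a⁹, (ab⁻¹)³ = ab, (ab⁻¹)⁴ = e.
So |⟨ab⁻¹⟩| = ord(ab⁻¹) = 4. With |G| = 36, by Lagrange [G : ⟨ab⁻¹⟩] = 36/4 = 9.

Answer: 9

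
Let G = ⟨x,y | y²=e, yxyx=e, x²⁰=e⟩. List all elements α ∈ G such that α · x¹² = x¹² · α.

⟨x¹²⟩ ⊆ C_G(x¹²) since powers of x¹² commute with x¹²; so |C_G(x¹²)| ≥ |⟨x¹²⟩| = 5.
By orbit–stabilizer, |C_G(x¹²)| = |G| / |conj. class of x¹²| = 40 / 2 = 20.
The 20 elements commuting with x¹² are {e, x, x², x³, x⁴, x⁵, x⁶, x⁷, x⁸, x⁹, x¹⁰, x¹¹, x¹², x¹³, x¹⁴, x¹⁵, x¹⁶, x¹⁷, x¹⁸, x¹⁹}.

Answer: {e, x, x², x³, x⁴, x⁵, x⁶, x⁷, x⁸, x⁹, x¹⁰, x¹¹, x¹², x¹³, x¹⁴, x¹⁵, x¹⁶, x¹⁷, x¹⁸, x¹⁹}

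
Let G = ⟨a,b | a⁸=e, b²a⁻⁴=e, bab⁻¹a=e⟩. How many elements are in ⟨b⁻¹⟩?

|⟨b⁻¹⟩| equals the order of b⁻¹. Compute successive powers until reaching e:
  (b⁻¹)¹ = b⁻¹, (b⁻¹)² = a⁴, (b⁻¹)³ = b, (b⁻¹)⁴ = e.
The smallest positive k with (b⁻¹)ᵏ = e is 4, so |⟨b⁻¹⟩| = 4.

Answer: 4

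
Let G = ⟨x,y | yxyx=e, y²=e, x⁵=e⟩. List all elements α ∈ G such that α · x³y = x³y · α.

⟨x³y⟩ ⊆ C_G(x³y) since powers of x³y commute with x³y; so |C_G(x³y)| ≥ |⟨x³y⟩| = 2.
By orbit–stabilizer, |C_G(x³y)| = |G| / |conj. class of x³y| = 10 / 5 = 2.
The 2 elements commuting with x³y are {e, x³y}.

Answer: {e, x³y}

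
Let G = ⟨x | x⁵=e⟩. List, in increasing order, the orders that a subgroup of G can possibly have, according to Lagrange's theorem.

|G| = 5 = 5. By Lagrange's theorem the order of any subgroup divides 5; the divisors of 5 are 1, 5.

Answer: 1, 5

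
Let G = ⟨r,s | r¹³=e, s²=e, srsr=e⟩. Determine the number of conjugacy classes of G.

The conjugacy classes (representative and size) are:
  [e] (size 1), [r¹²] (size 2), [r¹¹] (size 2), [r³] (size 2), [r⁴] (size 2), [r⁸] (size 2), [r⁶] (size 2), [s] (size 13).
Class equation: 1 + 2 + 2 + 2 + 2 + 2 + 2 + 13 = 26 = |G|. So G has 8 conjugacy classes.

Answer: 8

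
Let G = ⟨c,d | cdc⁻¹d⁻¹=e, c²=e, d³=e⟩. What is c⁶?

Compute successive powers of c, reducing at each step:
  c²: c · c = e
  c³: e · c = c
  c⁴: c · c = e
  c⁵: e · c = c
  c⁶: c · c = e

Answer: e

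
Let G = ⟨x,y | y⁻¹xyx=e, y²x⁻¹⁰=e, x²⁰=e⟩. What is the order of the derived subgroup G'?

G' = [G, G] is generated by all commutators. The generator-pair commutators are: [x, y] = x².
The subgroup they normally generate is {e, x², x⁴, x⁶, x⁸, x¹⁰, x¹², x¹⁴, x¹⁶, x¹⁸}, of order 10.
Check: |G/G'| = 40/10 = 4 is the order of the abelianisation.

Answer: 10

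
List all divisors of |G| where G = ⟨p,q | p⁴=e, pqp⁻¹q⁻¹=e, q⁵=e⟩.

|G| = 20 = 2² · 5. By Lagrange's theorem the order of any subgroup divides 20; the divisors of 20 are 1, 2, 4, 5, 10, 20.

Answer: 1, 2, 4, 5, 10, 20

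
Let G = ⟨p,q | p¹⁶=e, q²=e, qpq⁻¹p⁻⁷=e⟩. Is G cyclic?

Every cyclic group is abelian. But p·q = pq while q·p = p⁷q, so p·q ≠ q·p and G is not abelian. Hence G is not cyclic.

Answer: No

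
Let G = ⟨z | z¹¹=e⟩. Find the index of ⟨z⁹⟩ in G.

First find ord(z⁹) by computing successive powers:
  (z⁹)¹ = z⁹, (z⁹)² = z⁷, (z⁹)³ = z⁵, (z⁹)⁴ = z³, (z⁹)⁵ = z, (z⁹)⁶ = z¹⁰, (z⁹)⁷ = z⁸, (z⁹)⁸ = z⁶, (z⁹)⁹ = z⁴, (z⁹)¹⁰ = z², (z⁹)¹¹ = e.
So |⟨z⁹⟩| = ord(z⁹) = 11. With |G| = 11, by Lagrange [G : ⟨z⁹⟩] = 11/11 = 1.

Answer: 1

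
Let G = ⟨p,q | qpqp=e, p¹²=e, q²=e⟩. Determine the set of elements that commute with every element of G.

An element z ∈ Z(G) iff z commutes with every generator.
For example p⁶ is central: (p⁶)·p = p⁷ = p·(p⁶); (p⁶)·q = p⁶q = q·(p⁶).
Whereas p ∉ Z(G) since p·q = pq ≠ p¹¹q = q·p.
Checking each of the 24 elements this way gives Z(G) = {e, p⁶}, of order 2.

Answer: {e, p⁶}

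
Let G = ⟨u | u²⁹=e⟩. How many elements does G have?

G is generated by a single element, so G is cyclic. The relator gives u²⁹ = e and no smaller power is forced to be e, so the 29 powers {e, u, u², u³, u⁴, u⁵, u⁶, u⁷, u⁸, u⁹, u²², u²³, u²¹, u²⁰, u²⁴, u²⁵, u²⁶, u²⁷, u²⁸, u¹², u¹³, u¹¹, u¹⁰, u¹⁴, u¹⁵, u¹⁶, u¹⁷, u¹⁸, u¹⁹} are distinct. Hence |G| = 29.

Answer: 29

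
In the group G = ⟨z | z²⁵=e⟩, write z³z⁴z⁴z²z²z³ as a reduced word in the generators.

Multiply left to right, reducing at each step:
  (z³) · z⁴ = z⁷
  (z⁷) · z⁴ = z¹¹
  (z¹¹) · z² = z¹³
  (z¹³) · z² = z¹⁵
  (z¹⁵) · z³ = z¹⁸

Answer: z¹⁸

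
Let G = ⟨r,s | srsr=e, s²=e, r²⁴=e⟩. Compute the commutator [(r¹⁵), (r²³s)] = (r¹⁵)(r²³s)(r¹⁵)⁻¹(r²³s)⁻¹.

[(r¹⁵), (r²³s)] = (r¹⁵)·(r²³s)·(r¹⁵)⁻¹·(r²³s)⁻¹.
  (r¹⁵) · (r²³s) = r¹⁴s
  (r¹⁴s) · (r⁹) = r⁵s
  (r⁵s) · (r²³s) = r⁶

Answer: r⁶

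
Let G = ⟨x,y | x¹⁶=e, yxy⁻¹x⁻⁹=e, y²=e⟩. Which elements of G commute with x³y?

⟨x³y⟩ ⊆ C_G(x³y) since powers of x³y commute with x³y; so |C_G(x³y)| ≥ |⟨x³y⟩| = 16.
By orbit–stabilizer, |C_G(x³y)| = |G| / |conj. class of x³y| = 32 / 2 = 16.
The 16 elements commuting with x³y are {e, x², x⁴, x⁶, x⁸, x¹⁰, x¹², x¹⁴, x⁹y, xy, x¹¹y, x³y, x¹³y, x⁵y, x¹⁵y, x⁷y}.

Answer: {e, x², x⁴, x⁶, x⁸, x¹⁰, x¹², x¹⁴, x⁹y, xy, x¹¹y, x³y, x¹³y, x⁵y, x¹⁵y, x⁷y}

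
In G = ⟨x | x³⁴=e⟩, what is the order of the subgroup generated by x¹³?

|⟨x¹³⟩| equals the order of x¹³. Compute successive powers until reaching e:
  (x¹³)¹ = x¹³, (x¹³)² = x²⁶, (x¹³)³ = x⁵, (x¹³)⁴ = x¹⁸, (x¹³)⁵ = x³¹, (x¹³)⁶ = x¹⁰, (x¹³)⁷ = x²³, (x¹³)⁸ = x², (x¹³)⁹ = x¹⁵, (x¹³)¹⁰ = x²⁸, (x¹³)¹¹ = x⁷, (x¹³)¹² = x²⁰, (x¹³)¹³ = x³³, (x¹³)¹⁴ = x¹², (x¹³)¹⁵ = x²⁵, (x¹³)¹⁶ = x⁴, (x¹³)¹⁷ = x¹⁷, (x¹³)¹⁸ = x³⁰, (x¹³)¹⁹ = x⁹, (x¹³)²⁰ = x²², (x¹³)²¹ = x, (x¹³)²² = x¹⁴, (x¹³)²³ = x²⁷, (x¹³)²⁴ = x⁶, (x¹³)²⁵ = x¹⁹, (x¹³)²⁶ = x³², (x¹³)²⁷ = x¹¹, (x¹³)²⁸ = x²⁴, (x¹³)²⁹ = x³, (x¹³)³⁰ = x¹⁶, (x¹³)³¹ = x²⁹, (x¹³)³² = x⁸, (x¹³)³³ = x²¹, (x¹³)³⁴ = e.
The smallest positive k with (x¹³)ᵏ = e is 34, so |⟨x¹³⟩| = 34.

Answer: 34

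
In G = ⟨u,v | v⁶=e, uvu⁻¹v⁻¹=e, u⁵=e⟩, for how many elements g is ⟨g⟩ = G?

G is cyclic of order 30. An element generates G iff its order is 30, and a cyclic group of order 30 has exactly φ(30) = 8 such elements.

Answer: 8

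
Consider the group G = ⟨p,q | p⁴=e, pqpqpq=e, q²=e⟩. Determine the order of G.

Enumerate words in the generators, reducing via the relations: the distinct elements are
  {e, p, q, pq, p², p³, qp, pqp, p²q, p³q, qp², qp³, pqp², pqp³, p²qp, p³qp, qp²q, pqp²q, p²qp², p²qp³, p³qp², p³qp³, p²qp²q, p³qp²q}.
No further products give new elements, so |G| = 24.

Answer: 24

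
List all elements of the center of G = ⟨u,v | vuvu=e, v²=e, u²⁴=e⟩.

An element z ∈ Z(G) iff z commutes with every generator.
For example u¹² is central: (u¹²)·u = u¹³ = u·(u¹²); (u¹²)·v = u¹²v = v·(u¹²).
Whereas u ∉ Z(G) since u·v = uv ≠ u²³v = v·u.
Checking each of the 48 elements this way gives Z(G) = {e, u¹²}, of order 2.

Answer: {e, u¹²}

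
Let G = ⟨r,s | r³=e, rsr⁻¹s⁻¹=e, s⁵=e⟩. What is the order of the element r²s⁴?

Compute successive powers until reaching e:
  (r²s⁴)¹ = r²s⁴, (r²s⁴)² = rs³, (r²s⁴)³ = s², (r²s⁴)⁴ = r²s, (r²s⁴)⁵ = r, (r²s⁴)⁶ = s⁴, (r²s⁴)⁷ = r²s³, (r²s⁴)⁸ = rs², (r²s⁴)⁹ = s, (r²s⁴)¹⁰ = r², (r²s⁴)¹¹ = rs⁴, (r²s⁴)¹² = s³, (r²s⁴)¹³ = r²s², (r²s⁴)¹⁴ = rs, (r²s⁴)¹⁵ = e.
The smallest positive k with (r²s⁴)ᵏ = e is 15.

Answer: 15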